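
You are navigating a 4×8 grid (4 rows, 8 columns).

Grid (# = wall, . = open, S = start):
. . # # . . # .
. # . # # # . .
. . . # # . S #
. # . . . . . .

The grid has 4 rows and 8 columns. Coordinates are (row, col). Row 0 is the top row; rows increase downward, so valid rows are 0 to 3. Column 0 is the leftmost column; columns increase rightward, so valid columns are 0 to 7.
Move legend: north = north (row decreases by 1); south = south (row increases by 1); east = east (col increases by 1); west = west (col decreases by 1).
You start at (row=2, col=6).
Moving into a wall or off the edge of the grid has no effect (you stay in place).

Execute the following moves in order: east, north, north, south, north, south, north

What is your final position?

Answer: Final position: (row=1, col=6)

Derivation:
Start: (row=2, col=6)
  east (east): blocked, stay at (row=2, col=6)
  north (north): (row=2, col=6) -> (row=1, col=6)
  north (north): blocked, stay at (row=1, col=6)
  south (south): (row=1, col=6) -> (row=2, col=6)
  north (north): (row=2, col=6) -> (row=1, col=6)
  south (south): (row=1, col=6) -> (row=2, col=6)
  north (north): (row=2, col=6) -> (row=1, col=6)
Final: (row=1, col=6)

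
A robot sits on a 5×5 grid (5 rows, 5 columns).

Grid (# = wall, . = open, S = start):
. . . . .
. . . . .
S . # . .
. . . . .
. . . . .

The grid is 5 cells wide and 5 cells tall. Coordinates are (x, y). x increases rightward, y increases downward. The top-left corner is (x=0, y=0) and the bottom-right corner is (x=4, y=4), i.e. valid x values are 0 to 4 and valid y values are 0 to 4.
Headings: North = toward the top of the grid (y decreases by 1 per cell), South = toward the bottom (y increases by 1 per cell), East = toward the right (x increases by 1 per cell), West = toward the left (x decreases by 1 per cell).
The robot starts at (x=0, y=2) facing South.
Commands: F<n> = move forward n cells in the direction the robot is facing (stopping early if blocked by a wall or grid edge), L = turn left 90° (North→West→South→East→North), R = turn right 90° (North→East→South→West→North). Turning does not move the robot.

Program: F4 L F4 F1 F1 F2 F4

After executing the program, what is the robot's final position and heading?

Answer: Final position: (x=4, y=4), facing East

Derivation:
Start: (x=0, y=2), facing South
  F4: move forward 2/4 (blocked), now at (x=0, y=4)
  L: turn left, now facing East
  F4: move forward 4, now at (x=4, y=4)
  F1: move forward 0/1 (blocked), now at (x=4, y=4)
  F1: move forward 0/1 (blocked), now at (x=4, y=4)
  F2: move forward 0/2 (blocked), now at (x=4, y=4)
  F4: move forward 0/4 (blocked), now at (x=4, y=4)
Final: (x=4, y=4), facing East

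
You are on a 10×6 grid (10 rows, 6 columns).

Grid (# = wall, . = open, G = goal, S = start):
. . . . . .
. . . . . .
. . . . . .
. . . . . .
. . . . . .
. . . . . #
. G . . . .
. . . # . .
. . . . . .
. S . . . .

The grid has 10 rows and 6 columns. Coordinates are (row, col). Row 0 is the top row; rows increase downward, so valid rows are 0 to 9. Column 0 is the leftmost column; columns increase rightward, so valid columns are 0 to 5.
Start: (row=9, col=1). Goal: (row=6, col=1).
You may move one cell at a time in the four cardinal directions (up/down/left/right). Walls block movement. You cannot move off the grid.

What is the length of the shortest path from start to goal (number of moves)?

Answer: Shortest path length: 3

Derivation:
BFS from (row=9, col=1) until reaching (row=6, col=1):
  Distance 0: (row=9, col=1)
  Distance 1: (row=8, col=1), (row=9, col=0), (row=9, col=2)
  Distance 2: (row=7, col=1), (row=8, col=0), (row=8, col=2), (row=9, col=3)
  Distance 3: (row=6, col=1), (row=7, col=0), (row=7, col=2), (row=8, col=3), (row=9, col=4)  <- goal reached here
One shortest path (3 moves): (row=9, col=1) -> (row=8, col=1) -> (row=7, col=1) -> (row=6, col=1)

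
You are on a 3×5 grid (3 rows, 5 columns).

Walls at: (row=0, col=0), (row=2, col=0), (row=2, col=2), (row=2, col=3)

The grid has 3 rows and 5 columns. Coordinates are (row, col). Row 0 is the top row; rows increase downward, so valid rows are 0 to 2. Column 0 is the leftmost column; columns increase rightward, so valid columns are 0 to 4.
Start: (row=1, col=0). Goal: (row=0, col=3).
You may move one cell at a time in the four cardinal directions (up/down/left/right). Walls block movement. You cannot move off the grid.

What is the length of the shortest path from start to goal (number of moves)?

Answer: Shortest path length: 4

Derivation:
BFS from (row=1, col=0) until reaching (row=0, col=3):
  Distance 0: (row=1, col=0)
  Distance 1: (row=1, col=1)
  Distance 2: (row=0, col=1), (row=1, col=2), (row=2, col=1)
  Distance 3: (row=0, col=2), (row=1, col=3)
  Distance 4: (row=0, col=3), (row=1, col=4)  <- goal reached here
One shortest path (4 moves): (row=1, col=0) -> (row=1, col=1) -> (row=1, col=2) -> (row=1, col=3) -> (row=0, col=3)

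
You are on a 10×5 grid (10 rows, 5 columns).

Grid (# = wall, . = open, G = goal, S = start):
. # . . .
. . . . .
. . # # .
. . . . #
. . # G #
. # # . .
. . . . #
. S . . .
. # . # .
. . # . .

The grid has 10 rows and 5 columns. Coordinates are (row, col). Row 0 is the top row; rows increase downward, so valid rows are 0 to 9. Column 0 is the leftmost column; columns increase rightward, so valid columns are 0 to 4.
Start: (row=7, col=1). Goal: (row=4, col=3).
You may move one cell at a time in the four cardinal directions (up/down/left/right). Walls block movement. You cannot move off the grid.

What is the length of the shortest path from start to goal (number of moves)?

Answer: Shortest path length: 5

Derivation:
BFS from (row=7, col=1) until reaching (row=4, col=3):
  Distance 0: (row=7, col=1)
  Distance 1: (row=6, col=1), (row=7, col=0), (row=7, col=2)
  Distance 2: (row=6, col=0), (row=6, col=2), (row=7, col=3), (row=8, col=0), (row=8, col=2)
  Distance 3: (row=5, col=0), (row=6, col=3), (row=7, col=4), (row=9, col=0)
  Distance 4: (row=4, col=0), (row=5, col=3), (row=8, col=4), (row=9, col=1)
  Distance 5: (row=3, col=0), (row=4, col=1), (row=4, col=3), (row=5, col=4), (row=9, col=4)  <- goal reached here
One shortest path (5 moves): (row=7, col=1) -> (row=7, col=2) -> (row=7, col=3) -> (row=6, col=3) -> (row=5, col=3) -> (row=4, col=3)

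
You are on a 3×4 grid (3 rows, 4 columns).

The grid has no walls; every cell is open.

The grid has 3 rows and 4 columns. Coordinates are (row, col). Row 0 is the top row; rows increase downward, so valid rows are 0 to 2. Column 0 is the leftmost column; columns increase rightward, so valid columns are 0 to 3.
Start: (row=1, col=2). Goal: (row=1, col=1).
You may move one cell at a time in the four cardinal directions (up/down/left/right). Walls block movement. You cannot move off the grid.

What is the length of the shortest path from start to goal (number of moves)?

Answer: Shortest path length: 1

Derivation:
BFS from (row=1, col=2) until reaching (row=1, col=1):
  Distance 0: (row=1, col=2)
  Distance 1: (row=0, col=2), (row=1, col=1), (row=1, col=3), (row=2, col=2)  <- goal reached here
One shortest path (1 moves): (row=1, col=2) -> (row=1, col=1)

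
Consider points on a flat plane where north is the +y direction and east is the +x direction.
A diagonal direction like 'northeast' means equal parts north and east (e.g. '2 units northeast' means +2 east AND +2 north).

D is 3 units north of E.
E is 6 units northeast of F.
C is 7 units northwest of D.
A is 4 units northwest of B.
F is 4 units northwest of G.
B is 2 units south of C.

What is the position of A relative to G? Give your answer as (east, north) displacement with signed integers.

Answer: A is at (east=-9, north=22) relative to G.

Derivation:
Place G at the origin (east=0, north=0).
  F is 4 units northwest of G: delta (east=-4, north=+4); F at (east=-4, north=4).
  E is 6 units northeast of F: delta (east=+6, north=+6); E at (east=2, north=10).
  D is 3 units north of E: delta (east=+0, north=+3); D at (east=2, north=13).
  C is 7 units northwest of D: delta (east=-7, north=+7); C at (east=-5, north=20).
  B is 2 units south of C: delta (east=+0, north=-2); B at (east=-5, north=18).
  A is 4 units northwest of B: delta (east=-4, north=+4); A at (east=-9, north=22).
Therefore A relative to G: (east=-9, north=22).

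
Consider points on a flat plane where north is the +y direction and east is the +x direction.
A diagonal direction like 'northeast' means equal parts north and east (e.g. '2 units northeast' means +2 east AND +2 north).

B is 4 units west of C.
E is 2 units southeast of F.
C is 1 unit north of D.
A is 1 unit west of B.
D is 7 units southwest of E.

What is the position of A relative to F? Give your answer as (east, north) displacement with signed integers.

Place F at the origin (east=0, north=0).
  E is 2 units southeast of F: delta (east=+2, north=-2); E at (east=2, north=-2).
  D is 7 units southwest of E: delta (east=-7, north=-7); D at (east=-5, north=-9).
  C is 1 unit north of D: delta (east=+0, north=+1); C at (east=-5, north=-8).
  B is 4 units west of C: delta (east=-4, north=+0); B at (east=-9, north=-8).
  A is 1 unit west of B: delta (east=-1, north=+0); A at (east=-10, north=-8).
Therefore A relative to F: (east=-10, north=-8).

Answer: A is at (east=-10, north=-8) relative to F.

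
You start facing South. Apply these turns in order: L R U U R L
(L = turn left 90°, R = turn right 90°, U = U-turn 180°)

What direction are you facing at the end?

Start: South
  L (left (90° counter-clockwise)) -> East
  R (right (90° clockwise)) -> South
  U (U-turn (180°)) -> North
  U (U-turn (180°)) -> South
  R (right (90° clockwise)) -> West
  L (left (90° counter-clockwise)) -> South
Final: South

Answer: Final heading: South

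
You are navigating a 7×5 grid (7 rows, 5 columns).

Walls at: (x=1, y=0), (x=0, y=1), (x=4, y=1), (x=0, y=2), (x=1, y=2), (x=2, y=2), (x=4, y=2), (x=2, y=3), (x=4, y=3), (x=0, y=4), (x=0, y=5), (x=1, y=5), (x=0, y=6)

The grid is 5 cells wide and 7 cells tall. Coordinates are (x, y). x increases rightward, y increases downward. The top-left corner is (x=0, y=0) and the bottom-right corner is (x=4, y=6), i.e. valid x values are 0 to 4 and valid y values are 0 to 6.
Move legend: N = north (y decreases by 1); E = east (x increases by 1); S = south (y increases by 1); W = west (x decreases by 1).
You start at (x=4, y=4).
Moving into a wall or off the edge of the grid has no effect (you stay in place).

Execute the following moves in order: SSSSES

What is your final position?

Answer: Final position: (x=4, y=6)

Derivation:
Start: (x=4, y=4)
  S (south): (x=4, y=4) -> (x=4, y=5)
  S (south): (x=4, y=5) -> (x=4, y=6)
  S (south): blocked, stay at (x=4, y=6)
  S (south): blocked, stay at (x=4, y=6)
  E (east): blocked, stay at (x=4, y=6)
  S (south): blocked, stay at (x=4, y=6)
Final: (x=4, y=6)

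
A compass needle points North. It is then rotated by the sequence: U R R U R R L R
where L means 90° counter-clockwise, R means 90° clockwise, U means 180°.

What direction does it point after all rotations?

Answer: Final heading: North

Derivation:
Start: North
  U (U-turn (180°)) -> South
  R (right (90° clockwise)) -> West
  R (right (90° clockwise)) -> North
  U (U-turn (180°)) -> South
  R (right (90° clockwise)) -> West
  R (right (90° clockwise)) -> North
  L (left (90° counter-clockwise)) -> West
  R (right (90° clockwise)) -> North
Final: North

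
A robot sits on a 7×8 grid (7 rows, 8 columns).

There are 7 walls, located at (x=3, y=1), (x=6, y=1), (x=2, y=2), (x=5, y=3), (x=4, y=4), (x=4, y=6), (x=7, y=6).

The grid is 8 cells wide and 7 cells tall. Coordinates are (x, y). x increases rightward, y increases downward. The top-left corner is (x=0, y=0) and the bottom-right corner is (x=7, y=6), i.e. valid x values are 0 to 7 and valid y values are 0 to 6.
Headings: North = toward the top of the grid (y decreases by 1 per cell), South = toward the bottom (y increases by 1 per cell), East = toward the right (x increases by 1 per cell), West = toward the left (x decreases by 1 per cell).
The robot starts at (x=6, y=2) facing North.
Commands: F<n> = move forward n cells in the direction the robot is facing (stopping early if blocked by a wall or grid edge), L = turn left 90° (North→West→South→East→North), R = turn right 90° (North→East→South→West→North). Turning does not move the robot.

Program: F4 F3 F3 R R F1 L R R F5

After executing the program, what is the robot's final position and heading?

Answer: Final position: (x=6, y=3), facing West

Derivation:
Start: (x=6, y=2), facing North
  F4: move forward 0/4 (blocked), now at (x=6, y=2)
  F3: move forward 0/3 (blocked), now at (x=6, y=2)
  F3: move forward 0/3 (blocked), now at (x=6, y=2)
  R: turn right, now facing East
  R: turn right, now facing South
  F1: move forward 1, now at (x=6, y=3)
  L: turn left, now facing East
  R: turn right, now facing South
  R: turn right, now facing West
  F5: move forward 0/5 (blocked), now at (x=6, y=3)
Final: (x=6, y=3), facing West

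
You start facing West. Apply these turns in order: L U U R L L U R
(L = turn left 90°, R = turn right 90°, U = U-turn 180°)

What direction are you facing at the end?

Answer: Final heading: North

Derivation:
Start: West
  L (left (90° counter-clockwise)) -> South
  U (U-turn (180°)) -> North
  U (U-turn (180°)) -> South
  R (right (90° clockwise)) -> West
  L (left (90° counter-clockwise)) -> South
  L (left (90° counter-clockwise)) -> East
  U (U-turn (180°)) -> West
  R (right (90° clockwise)) -> North
Final: North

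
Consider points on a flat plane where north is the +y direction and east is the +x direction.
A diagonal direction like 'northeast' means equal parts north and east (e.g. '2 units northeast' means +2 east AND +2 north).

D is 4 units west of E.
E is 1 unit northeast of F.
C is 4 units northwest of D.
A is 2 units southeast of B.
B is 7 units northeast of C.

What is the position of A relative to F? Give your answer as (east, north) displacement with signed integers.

Place F at the origin (east=0, north=0).
  E is 1 unit northeast of F: delta (east=+1, north=+1); E at (east=1, north=1).
  D is 4 units west of E: delta (east=-4, north=+0); D at (east=-3, north=1).
  C is 4 units northwest of D: delta (east=-4, north=+4); C at (east=-7, north=5).
  B is 7 units northeast of C: delta (east=+7, north=+7); B at (east=0, north=12).
  A is 2 units southeast of B: delta (east=+2, north=-2); A at (east=2, north=10).
Therefore A relative to F: (east=2, north=10).

Answer: A is at (east=2, north=10) relative to F.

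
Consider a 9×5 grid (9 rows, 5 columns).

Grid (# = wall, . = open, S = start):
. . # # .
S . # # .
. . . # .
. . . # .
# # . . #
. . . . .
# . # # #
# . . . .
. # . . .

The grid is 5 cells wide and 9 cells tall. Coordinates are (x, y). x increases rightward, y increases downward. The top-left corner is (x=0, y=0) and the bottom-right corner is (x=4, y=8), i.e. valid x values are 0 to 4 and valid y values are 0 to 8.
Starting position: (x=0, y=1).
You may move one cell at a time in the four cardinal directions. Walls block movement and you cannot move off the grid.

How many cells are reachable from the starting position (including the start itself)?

BFS flood-fill from (x=0, y=1):
  Distance 0: (x=0, y=1)
  Distance 1: (x=0, y=0), (x=1, y=1), (x=0, y=2)
  Distance 2: (x=1, y=0), (x=1, y=2), (x=0, y=3)
  Distance 3: (x=2, y=2), (x=1, y=3)
  Distance 4: (x=2, y=3)
  Distance 5: (x=2, y=4)
  Distance 6: (x=3, y=4), (x=2, y=5)
  Distance 7: (x=1, y=5), (x=3, y=5)
  Distance 8: (x=0, y=5), (x=4, y=5), (x=1, y=6)
  Distance 9: (x=1, y=7)
  Distance 10: (x=2, y=7)
  Distance 11: (x=3, y=7), (x=2, y=8)
  Distance 12: (x=4, y=7), (x=3, y=8)
  Distance 13: (x=4, y=8)
Total reachable: 25 (grid has 30 open cells total)

Answer: Reachable cells: 25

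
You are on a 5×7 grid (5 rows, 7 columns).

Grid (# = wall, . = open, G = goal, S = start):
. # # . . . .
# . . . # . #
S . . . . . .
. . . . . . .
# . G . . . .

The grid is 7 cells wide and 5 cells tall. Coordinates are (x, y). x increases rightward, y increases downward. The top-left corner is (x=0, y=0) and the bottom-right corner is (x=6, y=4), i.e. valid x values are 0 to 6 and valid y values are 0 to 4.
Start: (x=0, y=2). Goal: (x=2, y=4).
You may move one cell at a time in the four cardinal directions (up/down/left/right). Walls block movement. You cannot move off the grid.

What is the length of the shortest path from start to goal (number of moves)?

BFS from (x=0, y=2) until reaching (x=2, y=4):
  Distance 0: (x=0, y=2)
  Distance 1: (x=1, y=2), (x=0, y=3)
  Distance 2: (x=1, y=1), (x=2, y=2), (x=1, y=3)
  Distance 3: (x=2, y=1), (x=3, y=2), (x=2, y=3), (x=1, y=4)
  Distance 4: (x=3, y=1), (x=4, y=2), (x=3, y=3), (x=2, y=4)  <- goal reached here
One shortest path (4 moves): (x=0, y=2) -> (x=1, y=2) -> (x=2, y=2) -> (x=2, y=3) -> (x=2, y=4)

Answer: Shortest path length: 4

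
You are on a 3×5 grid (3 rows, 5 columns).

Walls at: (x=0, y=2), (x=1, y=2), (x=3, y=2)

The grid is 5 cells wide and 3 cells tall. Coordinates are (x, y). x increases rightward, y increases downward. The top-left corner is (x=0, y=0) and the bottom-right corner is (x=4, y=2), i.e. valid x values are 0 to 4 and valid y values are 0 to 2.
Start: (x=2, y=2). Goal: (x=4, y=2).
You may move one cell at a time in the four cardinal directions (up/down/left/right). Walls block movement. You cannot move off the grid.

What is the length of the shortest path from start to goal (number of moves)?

BFS from (x=2, y=2) until reaching (x=4, y=2):
  Distance 0: (x=2, y=2)
  Distance 1: (x=2, y=1)
  Distance 2: (x=2, y=0), (x=1, y=1), (x=3, y=1)
  Distance 3: (x=1, y=0), (x=3, y=0), (x=0, y=1), (x=4, y=1)
  Distance 4: (x=0, y=0), (x=4, y=0), (x=4, y=2)  <- goal reached here
One shortest path (4 moves): (x=2, y=2) -> (x=2, y=1) -> (x=3, y=1) -> (x=4, y=1) -> (x=4, y=2)

Answer: Shortest path length: 4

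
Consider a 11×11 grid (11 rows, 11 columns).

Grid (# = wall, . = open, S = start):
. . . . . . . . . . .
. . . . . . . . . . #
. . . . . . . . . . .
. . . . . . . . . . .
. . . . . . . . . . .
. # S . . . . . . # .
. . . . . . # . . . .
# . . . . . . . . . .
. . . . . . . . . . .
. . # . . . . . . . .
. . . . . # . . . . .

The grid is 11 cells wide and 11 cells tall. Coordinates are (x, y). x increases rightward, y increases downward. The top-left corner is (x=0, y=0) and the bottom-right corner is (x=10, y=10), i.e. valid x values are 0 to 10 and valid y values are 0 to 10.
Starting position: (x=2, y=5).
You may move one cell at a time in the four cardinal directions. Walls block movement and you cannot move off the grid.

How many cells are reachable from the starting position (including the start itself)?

Answer: Reachable cells: 114

Derivation:
BFS flood-fill from (x=2, y=5):
  Distance 0: (x=2, y=5)
  Distance 1: (x=2, y=4), (x=3, y=5), (x=2, y=6)
  Distance 2: (x=2, y=3), (x=1, y=4), (x=3, y=4), (x=4, y=5), (x=1, y=6), (x=3, y=6), (x=2, y=7)
  Distance 3: (x=2, y=2), (x=1, y=3), (x=3, y=3), (x=0, y=4), (x=4, y=4), (x=5, y=5), (x=0, y=6), (x=4, y=6), (x=1, y=7), (x=3, y=7), (x=2, y=8)
  Distance 4: (x=2, y=1), (x=1, y=2), (x=3, y=2), (x=0, y=3), (x=4, y=3), (x=5, y=4), (x=0, y=5), (x=6, y=5), (x=5, y=6), (x=4, y=7), (x=1, y=8), (x=3, y=8)
  Distance 5: (x=2, y=0), (x=1, y=1), (x=3, y=1), (x=0, y=2), (x=4, y=2), (x=5, y=3), (x=6, y=4), (x=7, y=5), (x=5, y=7), (x=0, y=8), (x=4, y=8), (x=1, y=9), (x=3, y=9)
  Distance 6: (x=1, y=0), (x=3, y=0), (x=0, y=1), (x=4, y=1), (x=5, y=2), (x=6, y=3), (x=7, y=4), (x=8, y=5), (x=7, y=6), (x=6, y=7), (x=5, y=8), (x=0, y=9), (x=4, y=9), (x=1, y=10), (x=3, y=10)
  Distance 7: (x=0, y=0), (x=4, y=0), (x=5, y=1), (x=6, y=2), (x=7, y=3), (x=8, y=4), (x=8, y=6), (x=7, y=7), (x=6, y=8), (x=5, y=9), (x=0, y=10), (x=2, y=10), (x=4, y=10)
  Distance 8: (x=5, y=0), (x=6, y=1), (x=7, y=2), (x=8, y=3), (x=9, y=4), (x=9, y=6), (x=8, y=7), (x=7, y=8), (x=6, y=9)
  Distance 9: (x=6, y=0), (x=7, y=1), (x=8, y=2), (x=9, y=3), (x=10, y=4), (x=10, y=6), (x=9, y=7), (x=8, y=8), (x=7, y=9), (x=6, y=10)
  Distance 10: (x=7, y=0), (x=8, y=1), (x=9, y=2), (x=10, y=3), (x=10, y=5), (x=10, y=7), (x=9, y=8), (x=8, y=9), (x=7, y=10)
  Distance 11: (x=8, y=0), (x=9, y=1), (x=10, y=2), (x=10, y=8), (x=9, y=9), (x=8, y=10)
  Distance 12: (x=9, y=0), (x=10, y=9), (x=9, y=10)
  Distance 13: (x=10, y=0), (x=10, y=10)
Total reachable: 114 (grid has 114 open cells total)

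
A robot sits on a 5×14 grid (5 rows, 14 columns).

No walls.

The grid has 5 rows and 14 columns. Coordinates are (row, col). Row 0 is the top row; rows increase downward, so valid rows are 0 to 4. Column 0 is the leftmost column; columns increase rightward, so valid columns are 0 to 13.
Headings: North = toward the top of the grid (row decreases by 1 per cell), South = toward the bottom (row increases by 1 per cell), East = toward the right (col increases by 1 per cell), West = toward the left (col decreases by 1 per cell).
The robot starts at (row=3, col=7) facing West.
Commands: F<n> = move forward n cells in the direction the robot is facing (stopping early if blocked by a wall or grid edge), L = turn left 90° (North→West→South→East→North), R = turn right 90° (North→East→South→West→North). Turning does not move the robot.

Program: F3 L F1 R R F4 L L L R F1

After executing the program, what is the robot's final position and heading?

Start: (row=3, col=7), facing West
  F3: move forward 3, now at (row=3, col=4)
  L: turn left, now facing South
  F1: move forward 1, now at (row=4, col=4)
  R: turn right, now facing West
  R: turn right, now facing North
  F4: move forward 4, now at (row=0, col=4)
  L: turn left, now facing West
  L: turn left, now facing South
  L: turn left, now facing East
  R: turn right, now facing South
  F1: move forward 1, now at (row=1, col=4)
Final: (row=1, col=4), facing South

Answer: Final position: (row=1, col=4), facing South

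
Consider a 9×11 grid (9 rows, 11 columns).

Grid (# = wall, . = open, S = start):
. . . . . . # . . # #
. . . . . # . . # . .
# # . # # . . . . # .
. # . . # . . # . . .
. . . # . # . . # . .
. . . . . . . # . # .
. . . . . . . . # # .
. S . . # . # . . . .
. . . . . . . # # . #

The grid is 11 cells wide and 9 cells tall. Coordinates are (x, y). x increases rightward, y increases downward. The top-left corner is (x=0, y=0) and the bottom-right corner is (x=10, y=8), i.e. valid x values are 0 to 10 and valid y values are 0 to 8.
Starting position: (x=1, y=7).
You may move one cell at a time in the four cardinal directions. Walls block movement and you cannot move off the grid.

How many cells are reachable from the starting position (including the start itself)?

BFS flood-fill from (x=1, y=7):
  Distance 0: (x=1, y=7)
  Distance 1: (x=1, y=6), (x=0, y=7), (x=2, y=7), (x=1, y=8)
  Distance 2: (x=1, y=5), (x=0, y=6), (x=2, y=6), (x=3, y=7), (x=0, y=8), (x=2, y=8)
  Distance 3: (x=1, y=4), (x=0, y=5), (x=2, y=5), (x=3, y=6), (x=3, y=8)
  Distance 4: (x=0, y=4), (x=2, y=4), (x=3, y=5), (x=4, y=6), (x=4, y=8)
  Distance 5: (x=0, y=3), (x=2, y=3), (x=4, y=5), (x=5, y=6), (x=5, y=8)
  Distance 6: (x=2, y=2), (x=3, y=3), (x=4, y=4), (x=5, y=5), (x=6, y=6), (x=5, y=7), (x=6, y=8)
  Distance 7: (x=2, y=1), (x=6, y=5), (x=7, y=6)
  Distance 8: (x=2, y=0), (x=1, y=1), (x=3, y=1), (x=6, y=4), (x=7, y=7)
  Distance 9: (x=1, y=0), (x=3, y=0), (x=0, y=1), (x=4, y=1), (x=6, y=3), (x=7, y=4), (x=8, y=7)
  Distance 10: (x=0, y=0), (x=4, y=0), (x=6, y=2), (x=5, y=3), (x=9, y=7)
  Distance 11: (x=5, y=0), (x=6, y=1), (x=5, y=2), (x=7, y=2), (x=10, y=7), (x=9, y=8)
  Distance 12: (x=7, y=1), (x=8, y=2), (x=10, y=6)
  Distance 13: (x=7, y=0), (x=8, y=3), (x=10, y=5)
  Distance 14: (x=8, y=0), (x=9, y=3), (x=10, y=4)
  Distance 15: (x=10, y=3), (x=9, y=4)
  Distance 16: (x=10, y=2)
  Distance 17: (x=10, y=1)
  Distance 18: (x=9, y=1)
Total reachable: 73 (grid has 74 open cells total)

Answer: Reachable cells: 73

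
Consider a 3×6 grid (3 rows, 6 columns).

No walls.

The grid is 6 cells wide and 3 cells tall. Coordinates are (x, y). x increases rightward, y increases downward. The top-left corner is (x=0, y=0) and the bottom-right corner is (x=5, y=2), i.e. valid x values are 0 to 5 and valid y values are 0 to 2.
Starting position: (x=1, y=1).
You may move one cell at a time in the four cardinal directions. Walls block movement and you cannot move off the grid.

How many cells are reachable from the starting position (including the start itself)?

Answer: Reachable cells: 18

Derivation:
BFS flood-fill from (x=1, y=1):
  Distance 0: (x=1, y=1)
  Distance 1: (x=1, y=0), (x=0, y=1), (x=2, y=1), (x=1, y=2)
  Distance 2: (x=0, y=0), (x=2, y=0), (x=3, y=1), (x=0, y=2), (x=2, y=2)
  Distance 3: (x=3, y=0), (x=4, y=1), (x=3, y=2)
  Distance 4: (x=4, y=0), (x=5, y=1), (x=4, y=2)
  Distance 5: (x=5, y=0), (x=5, y=2)
Total reachable: 18 (grid has 18 open cells total)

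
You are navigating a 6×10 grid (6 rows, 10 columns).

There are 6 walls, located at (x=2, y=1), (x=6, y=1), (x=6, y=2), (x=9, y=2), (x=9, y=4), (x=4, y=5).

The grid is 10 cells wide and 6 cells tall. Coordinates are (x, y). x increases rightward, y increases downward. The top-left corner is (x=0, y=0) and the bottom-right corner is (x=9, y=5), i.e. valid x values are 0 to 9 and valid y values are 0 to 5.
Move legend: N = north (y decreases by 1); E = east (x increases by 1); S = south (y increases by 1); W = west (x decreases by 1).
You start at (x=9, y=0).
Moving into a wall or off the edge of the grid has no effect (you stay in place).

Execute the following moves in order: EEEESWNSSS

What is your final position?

Start: (x=9, y=0)
  [×4]E (east): blocked, stay at (x=9, y=0)
  S (south): (x=9, y=0) -> (x=9, y=1)
  W (west): (x=9, y=1) -> (x=8, y=1)
  N (north): (x=8, y=1) -> (x=8, y=0)
  S (south): (x=8, y=0) -> (x=8, y=1)
  S (south): (x=8, y=1) -> (x=8, y=2)
  S (south): (x=8, y=2) -> (x=8, y=3)
Final: (x=8, y=3)

Answer: Final position: (x=8, y=3)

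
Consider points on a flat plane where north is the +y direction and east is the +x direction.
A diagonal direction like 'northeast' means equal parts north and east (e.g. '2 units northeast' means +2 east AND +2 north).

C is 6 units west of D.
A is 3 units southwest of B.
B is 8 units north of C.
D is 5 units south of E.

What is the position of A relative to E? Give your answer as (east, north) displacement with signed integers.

Place E at the origin (east=0, north=0).
  D is 5 units south of E: delta (east=+0, north=-5); D at (east=0, north=-5).
  C is 6 units west of D: delta (east=-6, north=+0); C at (east=-6, north=-5).
  B is 8 units north of C: delta (east=+0, north=+8); B at (east=-6, north=3).
  A is 3 units southwest of B: delta (east=-3, north=-3); A at (east=-9, north=0).
Therefore A relative to E: (east=-9, north=0).

Answer: A is at (east=-9, north=0) relative to E.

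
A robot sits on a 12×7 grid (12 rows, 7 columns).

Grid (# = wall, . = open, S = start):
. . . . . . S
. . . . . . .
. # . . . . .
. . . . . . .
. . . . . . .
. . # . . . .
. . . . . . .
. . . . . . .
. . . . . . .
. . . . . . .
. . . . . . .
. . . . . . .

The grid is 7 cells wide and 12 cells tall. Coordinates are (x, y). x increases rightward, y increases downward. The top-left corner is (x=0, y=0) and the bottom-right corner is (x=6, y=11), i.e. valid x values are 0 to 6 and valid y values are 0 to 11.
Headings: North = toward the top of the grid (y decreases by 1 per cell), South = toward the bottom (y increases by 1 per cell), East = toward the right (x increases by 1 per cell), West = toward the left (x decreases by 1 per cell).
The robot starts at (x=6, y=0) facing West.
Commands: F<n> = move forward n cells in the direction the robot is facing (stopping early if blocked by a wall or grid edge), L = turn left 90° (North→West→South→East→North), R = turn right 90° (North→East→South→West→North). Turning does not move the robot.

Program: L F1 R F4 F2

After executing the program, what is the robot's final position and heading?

Start: (x=6, y=0), facing West
  L: turn left, now facing South
  F1: move forward 1, now at (x=6, y=1)
  R: turn right, now facing West
  F4: move forward 4, now at (x=2, y=1)
  F2: move forward 2, now at (x=0, y=1)
Final: (x=0, y=1), facing West

Answer: Final position: (x=0, y=1), facing West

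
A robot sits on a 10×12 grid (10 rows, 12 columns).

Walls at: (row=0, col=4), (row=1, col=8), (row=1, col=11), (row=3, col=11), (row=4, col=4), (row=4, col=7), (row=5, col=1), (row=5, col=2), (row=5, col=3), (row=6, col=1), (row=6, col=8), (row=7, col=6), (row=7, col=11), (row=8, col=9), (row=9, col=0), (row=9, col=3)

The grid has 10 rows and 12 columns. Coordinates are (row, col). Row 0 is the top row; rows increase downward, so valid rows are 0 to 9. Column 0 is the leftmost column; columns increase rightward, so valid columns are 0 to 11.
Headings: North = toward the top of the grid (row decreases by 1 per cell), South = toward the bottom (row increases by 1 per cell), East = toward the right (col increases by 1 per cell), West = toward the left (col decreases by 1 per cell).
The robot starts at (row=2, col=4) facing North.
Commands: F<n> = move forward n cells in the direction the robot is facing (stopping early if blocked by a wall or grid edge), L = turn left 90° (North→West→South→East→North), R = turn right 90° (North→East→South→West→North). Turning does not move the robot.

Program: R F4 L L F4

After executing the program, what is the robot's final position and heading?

Start: (row=2, col=4), facing North
  R: turn right, now facing East
  F4: move forward 4, now at (row=2, col=8)
  L: turn left, now facing North
  L: turn left, now facing West
  F4: move forward 4, now at (row=2, col=4)
Final: (row=2, col=4), facing West

Answer: Final position: (row=2, col=4), facing West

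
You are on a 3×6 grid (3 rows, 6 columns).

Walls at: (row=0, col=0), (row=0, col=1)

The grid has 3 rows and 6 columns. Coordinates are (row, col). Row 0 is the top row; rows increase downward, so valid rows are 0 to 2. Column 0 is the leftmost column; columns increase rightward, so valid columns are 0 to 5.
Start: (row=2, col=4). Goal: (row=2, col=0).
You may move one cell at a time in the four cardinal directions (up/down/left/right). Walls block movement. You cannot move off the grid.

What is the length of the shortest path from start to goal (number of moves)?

Answer: Shortest path length: 4

Derivation:
BFS from (row=2, col=4) until reaching (row=2, col=0):
  Distance 0: (row=2, col=4)
  Distance 1: (row=1, col=4), (row=2, col=3), (row=2, col=5)
  Distance 2: (row=0, col=4), (row=1, col=3), (row=1, col=5), (row=2, col=2)
  Distance 3: (row=0, col=3), (row=0, col=5), (row=1, col=2), (row=2, col=1)
  Distance 4: (row=0, col=2), (row=1, col=1), (row=2, col=0)  <- goal reached here
One shortest path (4 moves): (row=2, col=4) -> (row=2, col=3) -> (row=2, col=2) -> (row=2, col=1) -> (row=2, col=0)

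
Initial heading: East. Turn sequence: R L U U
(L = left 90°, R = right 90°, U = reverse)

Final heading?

Answer: Final heading: East

Derivation:
Start: East
  R (right (90° clockwise)) -> South
  L (left (90° counter-clockwise)) -> East
  U (U-turn (180°)) -> West
  U (U-turn (180°)) -> East
Final: East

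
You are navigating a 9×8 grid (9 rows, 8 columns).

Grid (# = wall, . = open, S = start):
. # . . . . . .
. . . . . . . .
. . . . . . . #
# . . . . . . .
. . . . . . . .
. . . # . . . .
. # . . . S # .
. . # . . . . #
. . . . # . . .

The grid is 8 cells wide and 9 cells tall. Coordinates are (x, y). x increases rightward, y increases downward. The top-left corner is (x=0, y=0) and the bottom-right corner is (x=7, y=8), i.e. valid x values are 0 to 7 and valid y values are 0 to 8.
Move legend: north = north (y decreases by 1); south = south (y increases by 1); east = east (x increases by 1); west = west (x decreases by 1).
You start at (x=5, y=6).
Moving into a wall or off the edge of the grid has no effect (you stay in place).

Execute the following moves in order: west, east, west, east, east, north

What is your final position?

Answer: Final position: (x=5, y=5)

Derivation:
Start: (x=5, y=6)
  west (west): (x=5, y=6) -> (x=4, y=6)
  east (east): (x=4, y=6) -> (x=5, y=6)
  west (west): (x=5, y=6) -> (x=4, y=6)
  east (east): (x=4, y=6) -> (x=5, y=6)
  east (east): blocked, stay at (x=5, y=6)
  north (north): (x=5, y=6) -> (x=5, y=5)
Final: (x=5, y=5)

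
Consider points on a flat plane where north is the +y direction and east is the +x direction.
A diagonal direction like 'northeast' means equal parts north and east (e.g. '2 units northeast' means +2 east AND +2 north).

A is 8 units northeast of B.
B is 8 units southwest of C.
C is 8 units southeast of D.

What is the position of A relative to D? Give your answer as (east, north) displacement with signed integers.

Answer: A is at (east=8, north=-8) relative to D.

Derivation:
Place D at the origin (east=0, north=0).
  C is 8 units southeast of D: delta (east=+8, north=-8); C at (east=8, north=-8).
  B is 8 units southwest of C: delta (east=-8, north=-8); B at (east=0, north=-16).
  A is 8 units northeast of B: delta (east=+8, north=+8); A at (east=8, north=-8).
Therefore A relative to D: (east=8, north=-8).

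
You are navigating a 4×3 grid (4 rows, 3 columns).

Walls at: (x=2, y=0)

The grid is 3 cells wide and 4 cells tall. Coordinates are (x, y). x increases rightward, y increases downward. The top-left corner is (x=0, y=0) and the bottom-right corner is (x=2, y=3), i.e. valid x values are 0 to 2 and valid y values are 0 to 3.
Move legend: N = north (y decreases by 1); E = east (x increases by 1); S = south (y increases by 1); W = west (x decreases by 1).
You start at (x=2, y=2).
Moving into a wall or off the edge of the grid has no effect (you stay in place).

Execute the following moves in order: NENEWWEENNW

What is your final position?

Answer: Final position: (x=1, y=1)

Derivation:
Start: (x=2, y=2)
  N (north): (x=2, y=2) -> (x=2, y=1)
  E (east): blocked, stay at (x=2, y=1)
  N (north): blocked, stay at (x=2, y=1)
  E (east): blocked, stay at (x=2, y=1)
  W (west): (x=2, y=1) -> (x=1, y=1)
  W (west): (x=1, y=1) -> (x=0, y=1)
  E (east): (x=0, y=1) -> (x=1, y=1)
  E (east): (x=1, y=1) -> (x=2, y=1)
  N (north): blocked, stay at (x=2, y=1)
  N (north): blocked, stay at (x=2, y=1)
  W (west): (x=2, y=1) -> (x=1, y=1)
Final: (x=1, y=1)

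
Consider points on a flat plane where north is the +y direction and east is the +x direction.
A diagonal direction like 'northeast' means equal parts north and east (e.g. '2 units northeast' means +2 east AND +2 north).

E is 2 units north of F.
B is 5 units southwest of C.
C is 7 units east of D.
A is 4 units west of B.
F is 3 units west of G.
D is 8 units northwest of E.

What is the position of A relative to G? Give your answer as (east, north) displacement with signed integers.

Answer: A is at (east=-13, north=5) relative to G.

Derivation:
Place G at the origin (east=0, north=0).
  F is 3 units west of G: delta (east=-3, north=+0); F at (east=-3, north=0).
  E is 2 units north of F: delta (east=+0, north=+2); E at (east=-3, north=2).
  D is 8 units northwest of E: delta (east=-8, north=+8); D at (east=-11, north=10).
  C is 7 units east of D: delta (east=+7, north=+0); C at (east=-4, north=10).
  B is 5 units southwest of C: delta (east=-5, north=-5); B at (east=-9, north=5).
  A is 4 units west of B: delta (east=-4, north=+0); A at (east=-13, north=5).
Therefore A relative to G: (east=-13, north=5).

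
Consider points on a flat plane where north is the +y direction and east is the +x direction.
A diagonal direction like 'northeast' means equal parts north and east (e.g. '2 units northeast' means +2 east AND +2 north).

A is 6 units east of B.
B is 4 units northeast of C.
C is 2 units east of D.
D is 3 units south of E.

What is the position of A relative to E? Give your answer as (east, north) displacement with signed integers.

Answer: A is at (east=12, north=1) relative to E.

Derivation:
Place E at the origin (east=0, north=0).
  D is 3 units south of E: delta (east=+0, north=-3); D at (east=0, north=-3).
  C is 2 units east of D: delta (east=+2, north=+0); C at (east=2, north=-3).
  B is 4 units northeast of C: delta (east=+4, north=+4); B at (east=6, north=1).
  A is 6 units east of B: delta (east=+6, north=+0); A at (east=12, north=1).
Therefore A relative to E: (east=12, north=1).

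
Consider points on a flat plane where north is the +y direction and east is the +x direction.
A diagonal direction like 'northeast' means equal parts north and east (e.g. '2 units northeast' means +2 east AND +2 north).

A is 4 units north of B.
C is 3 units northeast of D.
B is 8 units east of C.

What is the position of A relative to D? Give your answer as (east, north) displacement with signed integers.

Answer: A is at (east=11, north=7) relative to D.

Derivation:
Place D at the origin (east=0, north=0).
  C is 3 units northeast of D: delta (east=+3, north=+3); C at (east=3, north=3).
  B is 8 units east of C: delta (east=+8, north=+0); B at (east=11, north=3).
  A is 4 units north of B: delta (east=+0, north=+4); A at (east=11, north=7).
Therefore A relative to D: (east=11, north=7).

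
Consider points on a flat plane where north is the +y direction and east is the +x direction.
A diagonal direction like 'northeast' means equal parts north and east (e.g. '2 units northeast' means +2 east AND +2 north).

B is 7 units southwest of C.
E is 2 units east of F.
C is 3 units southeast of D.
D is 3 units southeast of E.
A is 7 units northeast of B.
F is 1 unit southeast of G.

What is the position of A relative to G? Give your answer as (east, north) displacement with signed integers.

Place G at the origin (east=0, north=0).
  F is 1 unit southeast of G: delta (east=+1, north=-1); F at (east=1, north=-1).
  E is 2 units east of F: delta (east=+2, north=+0); E at (east=3, north=-1).
  D is 3 units southeast of E: delta (east=+3, north=-3); D at (east=6, north=-4).
  C is 3 units southeast of D: delta (east=+3, north=-3); C at (east=9, north=-7).
  B is 7 units southwest of C: delta (east=-7, north=-7); B at (east=2, north=-14).
  A is 7 units northeast of B: delta (east=+7, north=+7); A at (east=9, north=-7).
Therefore A relative to G: (east=9, north=-7).

Answer: A is at (east=9, north=-7) relative to G.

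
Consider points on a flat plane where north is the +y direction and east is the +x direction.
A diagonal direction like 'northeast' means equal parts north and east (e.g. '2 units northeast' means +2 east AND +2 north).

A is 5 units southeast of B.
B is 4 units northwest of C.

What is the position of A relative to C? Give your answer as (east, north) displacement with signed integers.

Answer: A is at (east=1, north=-1) relative to C.

Derivation:
Place C at the origin (east=0, north=0).
  B is 4 units northwest of C: delta (east=-4, north=+4); B at (east=-4, north=4).
  A is 5 units southeast of B: delta (east=+5, north=-5); A at (east=1, north=-1).
Therefore A relative to C: (east=1, north=-1).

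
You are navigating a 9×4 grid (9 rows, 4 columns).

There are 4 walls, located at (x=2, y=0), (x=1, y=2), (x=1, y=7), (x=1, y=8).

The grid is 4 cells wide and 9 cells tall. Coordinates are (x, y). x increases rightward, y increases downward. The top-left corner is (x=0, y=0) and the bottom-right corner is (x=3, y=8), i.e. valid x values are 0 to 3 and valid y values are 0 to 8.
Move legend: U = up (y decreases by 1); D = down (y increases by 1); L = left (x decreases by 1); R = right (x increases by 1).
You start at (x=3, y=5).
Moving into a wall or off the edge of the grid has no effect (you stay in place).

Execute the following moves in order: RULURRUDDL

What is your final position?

Answer: Final position: (x=2, y=4)

Derivation:
Start: (x=3, y=5)
  R (right): blocked, stay at (x=3, y=5)
  U (up): (x=3, y=5) -> (x=3, y=4)
  L (left): (x=3, y=4) -> (x=2, y=4)
  U (up): (x=2, y=4) -> (x=2, y=3)
  R (right): (x=2, y=3) -> (x=3, y=3)
  R (right): blocked, stay at (x=3, y=3)
  U (up): (x=3, y=3) -> (x=3, y=2)
  D (down): (x=3, y=2) -> (x=3, y=3)
  D (down): (x=3, y=3) -> (x=3, y=4)
  L (left): (x=3, y=4) -> (x=2, y=4)
Final: (x=2, y=4)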